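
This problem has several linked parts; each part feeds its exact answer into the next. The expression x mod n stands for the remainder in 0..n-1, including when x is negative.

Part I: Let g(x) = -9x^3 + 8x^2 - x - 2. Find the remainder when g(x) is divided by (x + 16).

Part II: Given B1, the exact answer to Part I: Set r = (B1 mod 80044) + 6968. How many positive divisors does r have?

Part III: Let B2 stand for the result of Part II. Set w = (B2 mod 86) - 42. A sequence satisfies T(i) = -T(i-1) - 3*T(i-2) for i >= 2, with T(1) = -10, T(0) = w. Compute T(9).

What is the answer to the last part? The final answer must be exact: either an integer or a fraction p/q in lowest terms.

4310

Part I: remainder = value at the root: -9*(-16)^3 + 8*(-16)^2 - 1*(-16)^1 - 2 = (36864) + (2048) + (16) + (-2) = 38926; answer 38926
Part II: B1 = 38926; r = 45894; 45894 = 2 * 3 * 7649; number of divisors = (1+1) * (1+1) * (1+1) = 8; answer 8
Part III: B2 = 8; w = -34; T(2) = -1*(-10) - 3*(-34) = 112; iterating: T(2)=112, T(3)=-82, T(4)=-254, T(5)=500, T(6)=262, T(7)=-1762, T(8)=976, T(9)=4310; answer 4310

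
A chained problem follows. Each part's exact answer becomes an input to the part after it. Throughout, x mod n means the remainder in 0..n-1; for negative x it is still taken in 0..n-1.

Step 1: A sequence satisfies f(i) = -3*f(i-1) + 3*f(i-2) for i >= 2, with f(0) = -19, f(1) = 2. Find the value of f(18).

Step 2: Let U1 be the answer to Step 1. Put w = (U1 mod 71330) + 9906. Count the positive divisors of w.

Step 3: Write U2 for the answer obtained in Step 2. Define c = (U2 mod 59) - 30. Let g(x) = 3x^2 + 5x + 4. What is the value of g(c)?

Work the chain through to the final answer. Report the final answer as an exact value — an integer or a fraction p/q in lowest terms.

Step 1: f(2) = -3*(2) + 3*(-19) = -63; iterating: f(2)=-63, f(3)=195, f(4)=-774, f(5)=2907, f(6)=-11043, f(7)=41850, f(8)=-158679, f(9)=601587, f(10)=-2280798, f(11)=8647155, f(12)=-32783859, f(13)=124293042, f(14)=-471230703, f(15)=1786571235, f(16)=-6773405814, f(17)=25679931147, f(18)=-97360010883; answer -97360010883
Step 2: U1 = -97360010883; w = 27943; 27943 is prime, so its only divisors are 1 and 27943; count = 2; answer 2
Step 3: U2 = 2; c = -28; 3*(-28)^2 + 5*(-28)^1 + 4 = (2352) + (-140) + (4) = 2216; answer 2216

2216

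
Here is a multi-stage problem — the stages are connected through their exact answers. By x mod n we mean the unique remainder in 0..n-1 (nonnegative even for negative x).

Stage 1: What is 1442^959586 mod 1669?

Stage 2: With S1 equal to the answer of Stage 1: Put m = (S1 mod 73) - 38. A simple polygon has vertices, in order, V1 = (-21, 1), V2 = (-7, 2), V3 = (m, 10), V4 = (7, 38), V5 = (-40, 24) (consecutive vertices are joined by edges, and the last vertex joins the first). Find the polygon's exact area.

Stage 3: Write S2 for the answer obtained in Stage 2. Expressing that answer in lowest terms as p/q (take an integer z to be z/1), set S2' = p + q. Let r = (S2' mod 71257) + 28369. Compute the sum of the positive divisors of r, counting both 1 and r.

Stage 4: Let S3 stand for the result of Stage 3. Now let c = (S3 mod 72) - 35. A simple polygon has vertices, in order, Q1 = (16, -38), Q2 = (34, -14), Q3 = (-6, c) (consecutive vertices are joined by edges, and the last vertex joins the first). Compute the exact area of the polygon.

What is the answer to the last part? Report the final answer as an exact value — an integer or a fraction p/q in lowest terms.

291

Stage 1: squarings mod 1669: 1442^1=1442, 1442^2=1459, 1442^4=706, 1442^8=1074, 1442^16=197, 1442^32=422, 1442^64=1170, 1442^128=320, 1442^256=591, 1442^512=460, 1442^1024=1306, 1442^2048=1587, 1442^4096=48, 1442^8192=635, 1442^16384=996, 1442^32768=630, 1442^65536=1347, 1442^131072=206, 1442^262144=711, 1442^524288=1483; 1442^959586 = 1442^2 * 1442^32 * 1442^64 * 1442^1024 * 1442^8192 * 1442^32768 * 1442^131072 * 1442^262144 * 1442^524288 = 860 (mod 1669); answer 860
Stage 2: S1 = 860; m = 19; cross terms: (-21*2 - -7*1)=-35, (-7*10 - 19*2)=-108, (19*38 - 7*10)=652, (7*24 - -40*38)=1688, (-40*1 - -21*24)=464; twice the area = |2661| = 2661; area = 2661/2; answer 2661/2
Stage 3: S2 = 2661/2; threaded value p + q = 2663; r = 31032; 31032 = 2^3 * 3^2 * 431; sigma = (1 + 2 + 4 + 8) * (1 + 3 + 9) * (1 + 431) = 15 * 13 * 432 = 84240; answer 84240
Stage 4: S3 = 84240; c = -35; cross terms: (16*-14 - 34*-38)=1068, (34*-35 - -6*-14)=-1274, (-6*-38 - 16*-35)=788; twice the area = |582| = 582; area = 291; answer 291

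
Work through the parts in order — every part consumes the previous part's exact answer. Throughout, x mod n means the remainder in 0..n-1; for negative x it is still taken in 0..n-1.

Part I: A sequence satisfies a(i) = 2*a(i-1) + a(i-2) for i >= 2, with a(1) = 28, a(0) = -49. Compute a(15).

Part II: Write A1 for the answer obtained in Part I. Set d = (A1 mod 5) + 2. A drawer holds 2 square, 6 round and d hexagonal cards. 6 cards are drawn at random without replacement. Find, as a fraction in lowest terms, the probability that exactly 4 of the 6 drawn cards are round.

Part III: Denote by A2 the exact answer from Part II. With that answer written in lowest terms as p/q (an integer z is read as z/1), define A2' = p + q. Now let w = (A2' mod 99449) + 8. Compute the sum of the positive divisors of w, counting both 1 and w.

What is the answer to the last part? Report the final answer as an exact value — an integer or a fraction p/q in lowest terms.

432

Part I: a(2) = 2*(28) + 1*(-49) = 7; iterating: a(2)=7, a(3)=42, a(4)=91, a(5)=224, a(6)=539, a(7)=1302, a(8)=3143, a(9)=7588, a(10)=18319, a(11)=44226, a(12)=106771, a(13)=257768, a(14)=622307, a(15)=1502382; answer 1502382
Part II: A1 = 1502382; d = 4; total draws C(12,6) = 924; favorable C(6,4)*C(6,2) = 225; P = 75/308; answer 75/308
Part III: A2 = 75/308; threaded value p + q = 383; w = 391; 391 = 17 * 23; sigma = (1 + 17) * (1 + 23) = 18 * 24 = 432; answer 432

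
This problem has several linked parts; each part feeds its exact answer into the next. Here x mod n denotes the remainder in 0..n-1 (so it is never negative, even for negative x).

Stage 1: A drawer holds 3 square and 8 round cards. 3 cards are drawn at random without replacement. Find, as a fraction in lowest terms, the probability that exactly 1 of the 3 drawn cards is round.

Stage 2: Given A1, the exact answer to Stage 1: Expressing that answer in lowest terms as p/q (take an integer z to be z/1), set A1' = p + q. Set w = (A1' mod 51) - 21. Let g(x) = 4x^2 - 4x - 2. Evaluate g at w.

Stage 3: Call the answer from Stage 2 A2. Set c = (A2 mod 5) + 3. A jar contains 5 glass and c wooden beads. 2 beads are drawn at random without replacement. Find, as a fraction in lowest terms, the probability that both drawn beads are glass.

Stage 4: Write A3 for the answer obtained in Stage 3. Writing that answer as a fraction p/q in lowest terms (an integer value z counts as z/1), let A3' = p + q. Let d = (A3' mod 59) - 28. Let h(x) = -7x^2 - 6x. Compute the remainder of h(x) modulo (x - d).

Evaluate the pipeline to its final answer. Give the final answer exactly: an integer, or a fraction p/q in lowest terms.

-1485

Stage 1: total draws C(11,3) = 165; favorable C(8,1)*C(3,2) = 24; P = 8/55; answer 8/55
Stage 2: A1 = 8/55; threaded value p + q = 63; w = -9; 4*(-9)^2 - 4*(-9)^1 - 2 = (324) + (36) + (-2) = 358; answer 358
Stage 3: A2 = 358; c = 6; total draws C(11,2) = 55; favorable C(5,2) = 10; P = 2/11; answer 2/11
Stage 4: A3 = 2/11; threaded value p + q = 13; d = -15; remainder = value at the root: -7*(-15)^2 - 6*(-15)^1 = (-1575) + (90) = -1485; answer -1485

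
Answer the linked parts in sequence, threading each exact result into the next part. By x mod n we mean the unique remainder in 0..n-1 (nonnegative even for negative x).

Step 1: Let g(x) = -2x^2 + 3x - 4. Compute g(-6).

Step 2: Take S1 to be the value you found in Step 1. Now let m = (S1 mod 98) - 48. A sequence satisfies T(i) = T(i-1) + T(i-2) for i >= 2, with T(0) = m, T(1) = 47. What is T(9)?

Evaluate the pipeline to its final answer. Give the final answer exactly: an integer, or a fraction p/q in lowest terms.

Step 1: -2*(-6)^2 + 3*(-6)^1 - 4 = (-72) + (-18) + (-4) = -94; answer -94
Step 2: S1 = -94; m = -44; T(2) = 1*(47) + 1*(-44) = 3; iterating: T(2)=3, T(3)=50, T(4)=53, T(5)=103, T(6)=156, T(7)=259, T(8)=415, T(9)=674; answer 674

674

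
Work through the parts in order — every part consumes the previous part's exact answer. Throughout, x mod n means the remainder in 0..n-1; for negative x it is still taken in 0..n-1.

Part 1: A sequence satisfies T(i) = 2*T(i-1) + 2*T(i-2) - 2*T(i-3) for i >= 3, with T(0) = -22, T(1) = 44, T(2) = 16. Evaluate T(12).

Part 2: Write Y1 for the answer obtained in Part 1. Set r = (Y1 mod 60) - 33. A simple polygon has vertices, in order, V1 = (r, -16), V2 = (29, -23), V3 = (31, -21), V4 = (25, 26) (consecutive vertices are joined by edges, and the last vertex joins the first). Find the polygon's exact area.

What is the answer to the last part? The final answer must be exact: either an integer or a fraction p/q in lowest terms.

Part 1: T(3) = 2*(16) + 2*(44) - 2*(-22) = 164; iterating: T(3)=164, T(4)=272, T(5)=840, T(6)=1896, T(7)=4928, T(8)=11968, T(9)=30000, T(10)=74080, T(11)=184224, T(12)=456608; answer 456608
Part 2: Y1 = 456608; r = -25; cross terms: (-25*-23 - 29*-16)=1039, (29*-21 - 31*-23)=104, (31*26 - 25*-21)=1331, (25*-16 - -25*26)=250; twice the area = |2724| = 2724; area = 1362; answer 1362

1362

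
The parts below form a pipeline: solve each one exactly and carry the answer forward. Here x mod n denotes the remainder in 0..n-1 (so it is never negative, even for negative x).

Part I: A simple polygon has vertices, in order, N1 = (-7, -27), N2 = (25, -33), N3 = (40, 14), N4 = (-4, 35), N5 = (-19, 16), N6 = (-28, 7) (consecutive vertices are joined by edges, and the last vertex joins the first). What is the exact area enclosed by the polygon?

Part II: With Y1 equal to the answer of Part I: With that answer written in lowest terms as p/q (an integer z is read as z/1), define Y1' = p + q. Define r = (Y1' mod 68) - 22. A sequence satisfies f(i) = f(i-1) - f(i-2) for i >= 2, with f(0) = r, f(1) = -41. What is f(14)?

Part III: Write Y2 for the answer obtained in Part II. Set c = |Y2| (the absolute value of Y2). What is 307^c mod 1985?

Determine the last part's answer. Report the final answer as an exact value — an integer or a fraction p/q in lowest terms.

Part I: cross terms: (-7*-33 - 25*-27)=906, (25*14 - 40*-33)=1670, (40*35 - -4*14)=1456, (-4*16 - -19*35)=601, (-19*7 - -28*16)=315, (-28*-27 - -7*7)=805; twice the area = |5753| = 5753; area = 5753/2; answer 5753/2
Part II: Y1 = 5753/2; threaded value p + q = 5755; r = 21; f(2) = 1*(-41) - 1*(21) = -62; iterating: f(2)=-62, f(3)=-21, f(4)=41, f(5)=62, f(6)=21, f(7)=-41, f(8)=-62, f(9)=-21, f(10)=41, f(11)=62, f(12)=21, f(13)=-41, f(14)=-62; answer -62
Part III: Y2 = -62; c = 62; squarings mod 1985: 307^1=307, 307^2=954, 307^4=986, 307^8=1531, 307^16=1661, 307^32=1756; 307^62 = 307^2 * 307^4 * 307^8 * 307^16 * 307^32 = 494 (mod 1985); answer 494

494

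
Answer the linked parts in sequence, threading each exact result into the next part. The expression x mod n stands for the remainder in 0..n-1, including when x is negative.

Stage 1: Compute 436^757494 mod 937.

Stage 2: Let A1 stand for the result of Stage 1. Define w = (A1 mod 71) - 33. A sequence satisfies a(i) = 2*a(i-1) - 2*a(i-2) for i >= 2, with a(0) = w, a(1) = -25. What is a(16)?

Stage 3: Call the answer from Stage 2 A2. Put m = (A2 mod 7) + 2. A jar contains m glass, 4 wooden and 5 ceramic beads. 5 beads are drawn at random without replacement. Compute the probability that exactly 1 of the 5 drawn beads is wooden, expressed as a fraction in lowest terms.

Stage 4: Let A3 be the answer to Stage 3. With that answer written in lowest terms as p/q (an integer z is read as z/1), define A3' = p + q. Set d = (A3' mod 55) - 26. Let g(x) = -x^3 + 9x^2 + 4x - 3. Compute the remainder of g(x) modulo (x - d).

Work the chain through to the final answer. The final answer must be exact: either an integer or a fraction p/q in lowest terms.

7443

Stage 1: squarings mod 937: 436^1=436, 436^2=822, 436^4=107, 436^8=205, 436^16=797, 436^32=860, 436^64=307, 436^128=549, 436^256=624, 436^512=521, 436^1024=648, 436^2048=128, 436^4096=455, 436^8192=885, 436^16384=830, 436^32768=205, 436^65536=797, 436^131072=860, 436^262144=307, 436^524288=549; 436^757494 = 436^2 * 436^4 * 436^16 * 436^32 * 436^64 * 436^128 * 436^512 * 436^1024 * 436^2048 * 436^32768 * 436^65536 * 436^131072 * 436^524288 = 393 (mod 937); answer 393
Stage 2: A1 = 393; w = 5; a(2) = 2*(-25) - 2*(5) = -60; iterating: a(2)=-60, a(3)=-70, a(4)=-20, a(5)=100, a(6)=240, a(7)=280, a(8)=80, a(9)=-400, a(10)=-960, a(11)=-1120, a(12)=-320, a(13)=1600, a(14)=3840, a(15)=4480, a(16)=1280; answer 1280
Stage 3: A2 = 1280; m = 8; total draws C(17,5) = 6188; favorable C(4,1)*C(13,4) = 2860; P = 55/119; answer 55/119
Stage 4: A3 = 55/119; threaded value p + q = 174; d = -17; remainder = value at the root: -1*(-17)^3 + 9*(-17)^2 + 4*(-17)^1 - 3 = (4913) + (2601) + (-68) + (-3) = 7443; answer 7443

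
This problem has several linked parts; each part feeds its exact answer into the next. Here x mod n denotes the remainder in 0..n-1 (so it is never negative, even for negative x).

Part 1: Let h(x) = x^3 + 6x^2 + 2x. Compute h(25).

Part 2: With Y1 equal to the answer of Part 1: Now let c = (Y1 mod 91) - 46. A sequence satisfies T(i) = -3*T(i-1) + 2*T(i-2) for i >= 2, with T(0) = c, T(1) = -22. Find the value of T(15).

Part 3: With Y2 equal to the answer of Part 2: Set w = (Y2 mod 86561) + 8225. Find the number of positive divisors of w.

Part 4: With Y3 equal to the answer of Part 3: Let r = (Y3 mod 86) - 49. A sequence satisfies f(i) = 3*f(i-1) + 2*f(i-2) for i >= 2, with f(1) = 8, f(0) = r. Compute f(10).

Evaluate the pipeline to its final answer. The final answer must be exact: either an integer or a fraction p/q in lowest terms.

Part 1: 1*(25)^3 + 6*(25)^2 + 2*(25)^1 = (15625) + (3750) + (50) = 19425; answer 19425
Part 2: Y1 = 19425; c = -4; T(2) = -3*(-22) + 2*(-4) = 58; iterating: T(2)=58, T(3)=-218, T(4)=770, T(5)=-2746, T(6)=9778, T(7)=-34826, T(8)=124034, T(9)=-441754, T(10)=1573330, T(11)=-5603498, T(12)=19957154, T(13)=-71078458, T(14)=253149682, T(15)=-901605962; answer -901605962
Part 3: Y2 = -901605962; w = 21639; 21639 = 3 * 7213; number of divisors = (1+1) * (1+1) = 4; answer 4
Part 4: Y3 = 4; r = -45; f(2) = 3*(8) + 2*(-45) = -66; iterating: f(2)=-66, f(3)=-182, f(4)=-678, f(5)=-2398, f(6)=-8550, f(7)=-30446, f(8)=-108438, f(9)=-386206, f(10)=-1375494; answer -1375494

-1375494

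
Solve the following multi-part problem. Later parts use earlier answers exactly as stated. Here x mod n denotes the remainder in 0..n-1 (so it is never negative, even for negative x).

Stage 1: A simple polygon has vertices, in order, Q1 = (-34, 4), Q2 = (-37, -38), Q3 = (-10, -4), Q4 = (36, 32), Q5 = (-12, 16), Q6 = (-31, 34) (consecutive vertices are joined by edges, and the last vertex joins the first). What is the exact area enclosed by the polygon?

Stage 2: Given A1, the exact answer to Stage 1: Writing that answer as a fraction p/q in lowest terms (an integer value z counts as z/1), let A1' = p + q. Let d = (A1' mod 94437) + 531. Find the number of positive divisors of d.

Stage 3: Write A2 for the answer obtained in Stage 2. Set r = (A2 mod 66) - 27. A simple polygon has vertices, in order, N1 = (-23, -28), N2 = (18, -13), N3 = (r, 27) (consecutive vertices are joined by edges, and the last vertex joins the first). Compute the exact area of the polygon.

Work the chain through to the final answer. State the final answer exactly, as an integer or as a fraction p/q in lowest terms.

Stage 1: cross terms: (-34*-38 - -37*4)=1440, (-37*-4 - -10*-38)=-232, (-10*32 - 36*-4)=-176, (36*16 - -12*32)=960, (-12*34 - -31*16)=88, (-31*4 - -34*34)=1032; twice the area = |3112| = 3112; area = 1556; answer 1556
Stage 2: A1 = 1556; threaded value p + q = 1557; d = 2088; 2088 = 2^3 * 3^2 * 29; number of divisors = (3+1) * (2+1) * (1+1) = 24; answer 24
Stage 3: A2 = 24; r = -3; cross terms: (-23*-13 - 18*-28)=803, (18*27 - -3*-13)=447, (-3*-28 - -23*27)=705; twice the area = |1955| = 1955; area = 1955/2; answer 1955/2

1955/2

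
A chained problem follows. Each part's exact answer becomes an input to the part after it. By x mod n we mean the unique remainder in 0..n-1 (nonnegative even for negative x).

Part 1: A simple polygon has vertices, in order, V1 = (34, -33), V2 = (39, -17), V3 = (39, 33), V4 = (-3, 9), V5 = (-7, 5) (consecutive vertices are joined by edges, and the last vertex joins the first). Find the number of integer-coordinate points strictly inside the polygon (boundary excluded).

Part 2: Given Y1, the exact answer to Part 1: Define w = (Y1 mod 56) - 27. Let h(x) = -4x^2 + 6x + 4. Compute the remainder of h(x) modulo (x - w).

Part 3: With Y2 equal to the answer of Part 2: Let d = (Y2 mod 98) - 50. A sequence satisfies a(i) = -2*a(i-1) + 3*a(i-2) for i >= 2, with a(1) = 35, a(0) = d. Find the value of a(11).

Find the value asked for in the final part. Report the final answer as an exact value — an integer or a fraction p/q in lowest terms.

1107185

Part 1: cross terms: (34*-17 - 39*-33)=709, (39*33 - 39*-17)=1950, (39*9 - -3*33)=450, (-3*5 - -7*9)=48, (-7*-33 - 34*5)=61; twice the area = |3218| = 3218; area = 1609; boundary points = 1 + 50 + 6 + 4 + 1 = 62; strictly interior points = area - boundary/2 + 1 = 1579; answer 1579
Part 2: Y1 = 1579; w = -16; remainder = value at the root: -4*(-16)^2 + 6*(-16)^1 + 4 = (-1024) + (-96) + (4) = -1116; answer -1116
Part 3: Y2 = -1116; d = 10; a(2) = -2*(35) + 3*(10) = -40; iterating: a(2)=-40, a(3)=185, a(4)=-490, a(5)=1535, a(6)=-4540, a(7)=13685, a(8)=-40990, a(9)=123035, a(10)=-369040, a(11)=1107185; answer 1107185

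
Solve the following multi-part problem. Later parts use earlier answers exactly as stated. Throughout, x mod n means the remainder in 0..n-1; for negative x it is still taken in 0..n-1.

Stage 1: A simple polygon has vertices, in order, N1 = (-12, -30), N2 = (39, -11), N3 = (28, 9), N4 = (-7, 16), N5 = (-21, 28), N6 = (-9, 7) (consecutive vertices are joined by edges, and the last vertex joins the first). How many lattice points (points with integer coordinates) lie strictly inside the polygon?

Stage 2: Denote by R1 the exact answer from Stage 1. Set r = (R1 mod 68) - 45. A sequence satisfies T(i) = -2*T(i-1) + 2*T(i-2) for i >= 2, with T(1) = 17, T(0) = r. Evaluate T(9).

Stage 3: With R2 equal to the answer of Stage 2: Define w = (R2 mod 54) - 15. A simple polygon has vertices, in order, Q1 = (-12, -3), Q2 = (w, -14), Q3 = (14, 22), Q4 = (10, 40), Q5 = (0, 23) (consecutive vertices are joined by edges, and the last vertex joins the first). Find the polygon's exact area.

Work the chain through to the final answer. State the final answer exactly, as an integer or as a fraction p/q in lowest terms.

2035/2

Stage 1: cross terms: (-12*-11 - 39*-30)=1302, (39*9 - 28*-11)=659, (28*16 - -7*9)=511, (-7*28 - -21*16)=140, (-21*7 - -9*28)=105, (-9*-30 - -12*7)=354; twice the area = |3071| = 3071; area = 3071/2; boundary points = 1 + 1 + 7 + 2 + 3 + 1 = 15; strictly interior points = area - boundary/2 + 1 = 1529; answer 1529
Stage 2: R1 = 1529; r = -12; T(2) = -2*(17) + 2*(-12) = -58; iterating: T(2)=-58, T(3)=150, T(4)=-416, T(5)=1132, T(6)=-3096, T(7)=8456, T(8)=-23104, T(9)=63120; answer 63120
Stage 3: R2 = 63120; w = 33; cross terms: (-12*-14 - 33*-3)=267, (33*22 - 14*-14)=922, (14*40 - 10*22)=340, (10*23 - 0*40)=230, (0*-3 - -12*23)=276; twice the area = |2035| = 2035; area = 2035/2; answer 2035/2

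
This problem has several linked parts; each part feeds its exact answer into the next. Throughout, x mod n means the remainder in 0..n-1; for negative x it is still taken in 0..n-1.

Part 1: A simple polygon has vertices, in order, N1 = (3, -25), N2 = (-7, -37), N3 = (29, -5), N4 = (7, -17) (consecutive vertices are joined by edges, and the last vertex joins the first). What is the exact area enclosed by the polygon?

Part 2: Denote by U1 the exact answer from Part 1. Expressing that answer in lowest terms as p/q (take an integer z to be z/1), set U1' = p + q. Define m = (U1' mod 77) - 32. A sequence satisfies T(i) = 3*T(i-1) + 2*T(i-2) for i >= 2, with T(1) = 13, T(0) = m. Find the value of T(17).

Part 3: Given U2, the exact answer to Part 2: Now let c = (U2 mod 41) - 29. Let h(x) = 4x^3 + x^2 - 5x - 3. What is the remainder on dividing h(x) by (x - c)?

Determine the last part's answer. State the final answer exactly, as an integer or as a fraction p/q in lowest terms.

Part 1: cross terms: (3*-37 - -7*-25)=-286, (-7*-5 - 29*-37)=1108, (29*-17 - 7*-5)=-458, (7*-25 - 3*-17)=-124; twice the area = |240| = 240; area = 120; answer 120
Part 2: U1 = 120; threaded value p + q = 121; m = 12; T(2) = 3*(13) + 2*(12) = 63; iterating: T(2)=63, T(3)=215, T(4)=771, T(5)=2743, T(6)=9771, T(7)=34799, T(8)=123939, T(9)=441415, T(10)=1572123, T(11)=5599199, T(12)=19941843, T(13)=71023927, T(14)=252955467, T(15)=900914255, T(16)=3208653699, T(17)=11427789607; answer 11427789607
Part 3: U2 = 11427789607; c = 3; remainder = value at the root: 4*(3)^3 + 1*(3)^2 - 5*(3)^1 - 3 = (108) + (9) + (-15) + (-3) = 99; answer 99

99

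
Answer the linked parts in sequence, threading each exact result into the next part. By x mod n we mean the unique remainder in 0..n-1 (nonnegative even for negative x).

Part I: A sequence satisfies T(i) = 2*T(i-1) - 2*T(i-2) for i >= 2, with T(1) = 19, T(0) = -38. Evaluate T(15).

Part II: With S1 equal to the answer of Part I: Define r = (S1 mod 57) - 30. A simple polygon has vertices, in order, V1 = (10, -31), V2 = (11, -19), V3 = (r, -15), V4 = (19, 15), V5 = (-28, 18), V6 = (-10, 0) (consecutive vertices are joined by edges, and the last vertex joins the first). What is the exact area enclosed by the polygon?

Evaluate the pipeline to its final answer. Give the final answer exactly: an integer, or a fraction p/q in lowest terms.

1795/2

Part I: T(2) = 2*(19) - 2*(-38) = 114; iterating: T(2)=114, T(3)=190, T(4)=152, T(5)=-76, T(6)=-456, T(7)=-760, T(8)=-608, T(9)=304, T(10)=1824, T(11)=3040, T(12)=2432, T(13)=-1216, T(14)=-7296, T(15)=-12160; answer -12160
Part II: S1 = -12160; r = 8; cross terms: (10*-19 - 11*-31)=151, (11*-15 - 8*-19)=-13, (8*15 - 19*-15)=405, (19*18 - -28*15)=762, (-28*0 - -10*18)=180, (-10*-31 - 10*0)=310; twice the area = |1795| = 1795; area = 1795/2; answer 1795/2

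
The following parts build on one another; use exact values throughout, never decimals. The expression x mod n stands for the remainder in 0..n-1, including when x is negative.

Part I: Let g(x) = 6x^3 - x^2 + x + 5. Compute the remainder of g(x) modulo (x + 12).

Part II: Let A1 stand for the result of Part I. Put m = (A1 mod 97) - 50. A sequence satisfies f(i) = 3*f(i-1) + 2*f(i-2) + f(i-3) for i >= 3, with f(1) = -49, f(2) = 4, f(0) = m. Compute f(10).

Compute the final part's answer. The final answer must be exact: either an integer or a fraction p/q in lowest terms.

Part I: remainder = value at the root: 6*(-12)^3 - 1*(-12)^2 + 1*(-12)^1 + 5 = (-10368) + (-144) + (-12) + (5) = -10519; answer -10519
Part II: A1 = -10519; m = 4; f(3) = 3*(4) + 2*(-49) + 1*(4) = -82; iterating: f(3)=-82, f(4)=-287, f(5)=-1021, f(6)=-3719, f(7)=-13486, f(8)=-48917, f(9)=-177442, f(10)=-643646; answer -643646

-643646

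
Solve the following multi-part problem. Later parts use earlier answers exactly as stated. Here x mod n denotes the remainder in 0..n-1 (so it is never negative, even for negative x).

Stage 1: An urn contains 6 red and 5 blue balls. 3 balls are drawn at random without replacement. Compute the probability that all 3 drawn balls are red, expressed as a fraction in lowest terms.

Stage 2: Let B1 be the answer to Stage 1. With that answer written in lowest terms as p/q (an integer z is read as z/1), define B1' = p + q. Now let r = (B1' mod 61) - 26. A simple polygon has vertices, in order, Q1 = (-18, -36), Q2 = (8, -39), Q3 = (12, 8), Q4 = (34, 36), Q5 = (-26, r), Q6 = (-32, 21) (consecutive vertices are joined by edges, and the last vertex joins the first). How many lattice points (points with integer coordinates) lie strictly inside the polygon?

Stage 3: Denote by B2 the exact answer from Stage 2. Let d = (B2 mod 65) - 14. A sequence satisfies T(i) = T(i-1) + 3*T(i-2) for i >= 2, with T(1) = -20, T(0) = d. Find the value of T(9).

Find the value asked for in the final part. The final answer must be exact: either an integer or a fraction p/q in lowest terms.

Stage 1: total draws C(11,3) = 165; favorable C(6,3) = 20; P = 4/33; answer 4/33
Stage 2: B1 = 4/33; threaded value p + q = 37; r = 11; cross terms: (-18*-39 - 8*-36)=990, (8*8 - 12*-39)=532, (12*36 - 34*8)=160, (34*11 - -26*36)=1310, (-26*21 - -32*11)=-194, (-32*-36 - -18*21)=1530; twice the area = |4328| = 4328; area = 2164; boundary points = 1 + 1 + 2 + 5 + 2 + 1 = 12; strictly interior points = area - boundary/2 + 1 = 2159; answer 2159
Stage 3: B2 = 2159; d = 0; T(2) = 1*(-20) + 3*(0) = -20; iterating: T(2)=-20, T(3)=-80, T(4)=-140, T(5)=-380, T(6)=-800, T(7)=-1940, T(8)=-4340, T(9)=-10160; answer -10160

-10160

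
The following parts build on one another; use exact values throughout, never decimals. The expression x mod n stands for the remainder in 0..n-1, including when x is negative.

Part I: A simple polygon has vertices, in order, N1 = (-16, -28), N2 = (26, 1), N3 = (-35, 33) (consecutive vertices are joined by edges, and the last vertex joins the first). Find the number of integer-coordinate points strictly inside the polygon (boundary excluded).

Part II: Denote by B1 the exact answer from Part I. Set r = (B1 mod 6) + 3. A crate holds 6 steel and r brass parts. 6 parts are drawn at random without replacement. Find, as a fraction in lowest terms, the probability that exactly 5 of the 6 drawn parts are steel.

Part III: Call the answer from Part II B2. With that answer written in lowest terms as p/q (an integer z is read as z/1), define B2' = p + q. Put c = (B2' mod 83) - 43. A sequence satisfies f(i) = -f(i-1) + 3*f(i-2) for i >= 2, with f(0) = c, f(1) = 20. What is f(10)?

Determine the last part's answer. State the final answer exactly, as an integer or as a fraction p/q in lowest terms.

Part I: cross terms: (-16*1 - 26*-28)=712, (26*33 - -35*1)=893, (-35*-28 - -16*33)=1508; twice the area = |3113| = 3113; area = 3113/2; boundary points = 1 + 1 + 1 = 3; strictly interior points = area - boundary/2 + 1 = 1556; answer 1556
Part II: B1 = 1556; r = 5; total draws C(11,6) = 462; favorable C(6,5)*C(5,1) = 30; P = 5/77; answer 5/77
Part III: B2 = 5/77; threaded value p + q = 82; c = 39; f(2) = -1*(20) + 3*(39) = 97; iterating: f(2)=97, f(3)=-37, f(4)=328, f(5)=-439, f(6)=1423, f(7)=-2740, f(8)=7009, f(9)=-15229, f(10)=36256; answer 36256

36256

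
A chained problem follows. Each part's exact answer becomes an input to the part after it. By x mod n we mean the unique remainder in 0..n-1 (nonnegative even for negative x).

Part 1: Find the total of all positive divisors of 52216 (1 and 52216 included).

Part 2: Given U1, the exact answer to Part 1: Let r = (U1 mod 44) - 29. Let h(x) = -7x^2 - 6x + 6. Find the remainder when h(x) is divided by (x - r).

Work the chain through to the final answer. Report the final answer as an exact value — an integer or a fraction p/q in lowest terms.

Part 1: 52216 = 2^3 * 61 * 107; sigma = (1 + 2 + 4 + 8) * (1 + 61) * (1 + 107) = 15 * 62 * 108 = 100440; answer 100440
Part 2: U1 = 100440; r = 3; remainder = value at the root: -7*(3)^2 - 6*(3)^1 + 6 = (-63) + (-18) + (6) = -75; answer -75

-75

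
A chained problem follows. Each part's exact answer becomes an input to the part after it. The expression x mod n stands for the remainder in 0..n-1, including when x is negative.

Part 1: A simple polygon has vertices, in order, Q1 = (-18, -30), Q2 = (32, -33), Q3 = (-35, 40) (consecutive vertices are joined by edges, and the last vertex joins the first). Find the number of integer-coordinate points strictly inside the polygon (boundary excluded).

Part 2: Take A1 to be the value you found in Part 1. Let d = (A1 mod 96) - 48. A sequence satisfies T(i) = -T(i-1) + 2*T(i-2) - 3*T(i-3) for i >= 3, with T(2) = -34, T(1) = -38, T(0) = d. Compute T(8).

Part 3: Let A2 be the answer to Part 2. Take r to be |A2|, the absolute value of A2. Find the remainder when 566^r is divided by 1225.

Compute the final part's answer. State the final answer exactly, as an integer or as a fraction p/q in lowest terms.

561

Part 1: cross terms: (-18*-33 - 32*-30)=1554, (32*40 - -35*-33)=125, (-35*-30 - -18*40)=1770; twice the area = |3449| = 3449; area = 3449/2; boundary points = 1 + 1 + 1 = 3; strictly interior points = area - boundary/2 + 1 = 1724; answer 1724
Part 2: A1 = 1724; d = 44; T(3) = -1*(-34) + 2*(-38) - 3*(44) = -174; iterating: T(3)=-174, T(4)=220, T(5)=-466, T(6)=1428, T(7)=-3020, T(8)=7274; answer 7274
Part 3: A2 = 7274; r = 7274; squarings mod 1225: 566^1=566, 566^2=631, 566^4=36, 566^8=71, 566^16=141, 566^32=281, 566^64=561, 566^128=1121, 566^256=1016, 566^512=806, 566^1024=386, 566^2048=771, 566^4096=316; 566^7274 = 566^2 * 566^8 * 566^32 * 566^64 * 566^1024 * 566^2048 * 566^4096 = 561 (mod 1225); answer 561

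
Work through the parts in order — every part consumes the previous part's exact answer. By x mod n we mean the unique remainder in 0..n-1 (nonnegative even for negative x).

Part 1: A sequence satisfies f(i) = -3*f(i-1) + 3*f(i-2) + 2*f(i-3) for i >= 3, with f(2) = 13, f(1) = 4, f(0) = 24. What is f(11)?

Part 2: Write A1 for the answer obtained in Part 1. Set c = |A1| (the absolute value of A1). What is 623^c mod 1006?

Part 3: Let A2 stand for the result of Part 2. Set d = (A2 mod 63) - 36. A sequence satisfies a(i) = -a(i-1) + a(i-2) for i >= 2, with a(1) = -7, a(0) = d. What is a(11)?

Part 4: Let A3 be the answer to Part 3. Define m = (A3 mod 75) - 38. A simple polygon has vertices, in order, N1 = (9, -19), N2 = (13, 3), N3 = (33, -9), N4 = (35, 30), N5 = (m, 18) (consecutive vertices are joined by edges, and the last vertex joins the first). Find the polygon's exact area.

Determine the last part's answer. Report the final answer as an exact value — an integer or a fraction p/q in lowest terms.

Part 1: f(3) = -3*(13) + 3*(4) + 2*(24) = 21; iterating: f(3)=21, f(4)=-16, f(5)=137, f(6)=-417, f(7)=1630, f(8)=-5867, f(9)=21657, f(10)=-79312, f(11)=291173; answer 291173
Part 2: A1 = 291173; c = 291173; squarings mod 1006: 623^1=623, 623^2=819, 623^4=765, 623^8=739, 623^16=869, 623^32=661, 623^64=317, 623^128=895, 623^256=249, 623^512=635, 623^1024=825, 623^2048=569, 623^4096=835, 623^8192=67, 623^16384=465, 623^32768=941, 623^65536=201, 623^131072=161, 623^262144=771; 623^291173 = 623^1 * 623^4 * 623^32 * 623^64 * 623^256 * 623^4096 * 623^8192 * 623^16384 * 623^262144 = 87 (mod 1006); answer 87
Part 3: A2 = 87; d = -12; a(2) = -1*(-7) + 1*(-12) = -5; iterating: a(2)=-5, a(3)=-2, a(4)=-3, a(5)=1, a(6)=-4, a(7)=5, a(8)=-9, a(9)=14, a(10)=-23, a(11)=37; answer 37
Part 4: A3 = 37; m = -1; cross terms: (9*3 - 13*-19)=274, (13*-9 - 33*3)=-216, (33*30 - 35*-9)=1305, (35*18 - -1*30)=660, (-1*-19 - 9*18)=-143; twice the area = |1880| = 1880; area = 940; answer 940

940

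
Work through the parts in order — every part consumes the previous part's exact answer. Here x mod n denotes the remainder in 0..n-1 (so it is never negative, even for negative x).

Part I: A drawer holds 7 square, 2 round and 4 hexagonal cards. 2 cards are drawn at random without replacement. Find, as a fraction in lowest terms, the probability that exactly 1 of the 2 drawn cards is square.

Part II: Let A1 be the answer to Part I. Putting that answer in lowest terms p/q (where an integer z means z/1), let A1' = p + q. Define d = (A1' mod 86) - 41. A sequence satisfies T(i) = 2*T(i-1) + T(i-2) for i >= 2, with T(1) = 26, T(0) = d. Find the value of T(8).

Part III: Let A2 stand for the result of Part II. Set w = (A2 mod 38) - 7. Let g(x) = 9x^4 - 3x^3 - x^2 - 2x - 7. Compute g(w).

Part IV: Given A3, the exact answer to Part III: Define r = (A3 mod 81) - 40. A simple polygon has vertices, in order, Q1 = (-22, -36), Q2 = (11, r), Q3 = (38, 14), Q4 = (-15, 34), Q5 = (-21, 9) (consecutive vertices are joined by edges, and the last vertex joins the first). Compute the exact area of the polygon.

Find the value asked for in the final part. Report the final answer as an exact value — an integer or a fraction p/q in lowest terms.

Part I: total draws C(13,2) = 78; favorable C(7,1)*C(6,1) = 42; P = 7/13; answer 7/13
Part II: A1 = 7/13; threaded value p + q = 20; d = -21; T(2) = 2*(26) + 1*(-21) = 31; iterating: T(2)=31, T(3)=88, T(4)=207, T(5)=502, T(6)=1211, T(7)=2924, T(8)=7059; answer 7059
Part III: A2 = 7059; w = 22; 9*(22)^4 - 3*(22)^3 - 1*(22)^2 - 2*(22)^1 - 7 = (2108304) + (-31944) + (-484) + (-44) + (-7) = 2075825; answer 2075825
Part IV: A3 = 2075825; r = -2; cross terms: (-22*-2 - 11*-36)=440, (11*14 - 38*-2)=230, (38*34 - -15*14)=1502, (-15*9 - -21*34)=579, (-21*-36 - -22*9)=954; twice the area = |3705| = 3705; area = 3705/2; answer 3705/2

3705/2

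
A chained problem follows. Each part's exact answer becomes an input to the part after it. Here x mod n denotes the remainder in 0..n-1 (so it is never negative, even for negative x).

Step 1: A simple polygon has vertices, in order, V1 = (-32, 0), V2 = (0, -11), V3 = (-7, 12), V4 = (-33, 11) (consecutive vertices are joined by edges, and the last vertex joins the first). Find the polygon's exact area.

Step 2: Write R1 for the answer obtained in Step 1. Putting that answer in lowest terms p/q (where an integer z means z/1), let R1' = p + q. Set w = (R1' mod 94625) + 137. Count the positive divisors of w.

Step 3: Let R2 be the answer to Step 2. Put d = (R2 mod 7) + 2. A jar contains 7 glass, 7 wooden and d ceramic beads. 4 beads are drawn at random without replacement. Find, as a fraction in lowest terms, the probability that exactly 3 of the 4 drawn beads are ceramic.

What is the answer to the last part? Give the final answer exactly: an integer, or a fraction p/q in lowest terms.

Step 1: cross terms: (-32*-11 - 0*0)=352, (0*12 - -7*-11)=-77, (-7*11 - -33*12)=319, (-33*0 - -32*11)=352; twice the area = |946| = 946; area = 473; answer 473
Step 2: R1 = 473; threaded value p + q = 474; w = 611; 611 = 13 * 47; number of divisors = (1+1) * (1+1) = 4; answer 4
Step 3: R2 = 4; d = 6; total draws C(20,4) = 4845; favorable C(6,3)*C(14,1) = 280; P = 56/969; answer 56/969

56/969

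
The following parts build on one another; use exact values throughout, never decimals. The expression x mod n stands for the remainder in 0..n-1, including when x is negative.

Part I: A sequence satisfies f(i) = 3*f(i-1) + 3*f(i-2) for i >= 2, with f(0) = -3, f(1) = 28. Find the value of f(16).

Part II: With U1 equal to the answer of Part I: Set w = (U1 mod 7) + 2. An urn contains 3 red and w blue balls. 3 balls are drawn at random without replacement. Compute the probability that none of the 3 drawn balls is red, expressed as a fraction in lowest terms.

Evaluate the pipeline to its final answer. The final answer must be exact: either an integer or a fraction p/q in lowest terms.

56/165

Part I: f(2) = 3*(28) + 3*(-3) = 75; iterating: f(2)=75, f(3)=309, f(4)=1152, f(5)=4383, f(6)=16605, f(7)=62964, f(8)=238707, f(9)=905013, f(10)=3431160, f(11)=13008519, f(12)=49319037, f(13)=186982668, f(14)=708905115, f(15)=2687663349, f(16)=10189705392; answer 10189705392
Part II: U1 = 10189705392; w = 8; total draws C(11,3) = 165; favorable C(8,3) = 56; P = 56/165; answer 56/165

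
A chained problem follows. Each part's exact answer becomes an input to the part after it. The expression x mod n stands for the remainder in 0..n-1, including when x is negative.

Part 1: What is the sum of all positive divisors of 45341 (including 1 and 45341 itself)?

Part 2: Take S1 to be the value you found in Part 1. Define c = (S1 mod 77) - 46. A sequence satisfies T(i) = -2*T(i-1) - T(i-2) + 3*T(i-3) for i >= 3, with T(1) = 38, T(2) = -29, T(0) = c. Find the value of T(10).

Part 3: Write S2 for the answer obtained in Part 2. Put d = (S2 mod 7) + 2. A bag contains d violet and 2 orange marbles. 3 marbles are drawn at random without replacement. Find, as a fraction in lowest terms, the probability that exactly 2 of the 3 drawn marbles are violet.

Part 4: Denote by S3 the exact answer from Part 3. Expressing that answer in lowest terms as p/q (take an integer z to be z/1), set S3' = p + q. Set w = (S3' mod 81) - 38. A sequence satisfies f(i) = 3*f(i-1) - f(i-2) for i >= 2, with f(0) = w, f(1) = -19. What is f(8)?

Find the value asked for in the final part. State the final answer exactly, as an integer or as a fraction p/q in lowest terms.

-7443

Part 1: 45341 is prime, so its only divisors are 1 and 45341; sigma = 1 + 45341 = 45342; answer 45342
Part 2: S1 = 45342; c = 20; T(3) = -2*(-29) - 1*(38) + 3*(20) = 80; iterating: T(3)=80, T(4)=-17, T(5)=-133, T(6)=523, T(7)=-964, T(8)=1006, T(9)=521, T(10)=-4940; answer -4940
Part 3: S2 = -4940; d = 4; total draws C(6,3) = 20; favorable C(4,2)*C(2,1) = 12; P = 3/5; answer 3/5
Part 4: S3 = 3/5; threaded value p + q = 8; w = -30; f(2) = 3*(-19) - 1*(-30) = -27; iterating: f(2)=-27, f(3)=-62, f(4)=-159, f(5)=-415, f(6)=-1086, f(7)=-2843, f(8)=-7443; answer -7443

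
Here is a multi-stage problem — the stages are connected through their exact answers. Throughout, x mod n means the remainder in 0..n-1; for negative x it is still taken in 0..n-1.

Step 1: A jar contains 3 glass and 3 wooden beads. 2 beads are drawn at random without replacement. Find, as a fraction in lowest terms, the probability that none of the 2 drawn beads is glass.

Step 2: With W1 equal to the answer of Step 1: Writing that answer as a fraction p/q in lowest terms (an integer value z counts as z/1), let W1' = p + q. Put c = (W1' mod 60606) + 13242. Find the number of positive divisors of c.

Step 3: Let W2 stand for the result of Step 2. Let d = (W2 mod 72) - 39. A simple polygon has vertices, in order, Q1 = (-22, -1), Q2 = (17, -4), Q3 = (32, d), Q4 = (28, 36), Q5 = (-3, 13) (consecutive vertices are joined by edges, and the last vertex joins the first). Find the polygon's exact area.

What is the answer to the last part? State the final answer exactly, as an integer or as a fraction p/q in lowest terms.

Step 1: total draws C(6,2) = 15; favorable C(3,2) = 3; P = 1/5; answer 1/5
Step 2: W1 = 1/5; threaded value p + q = 6; c = 13248; 13248 = 2^6 * 3^2 * 23; number of divisors = (6+1) * (2+1) * (1+1) = 42; answer 42
Step 3: W2 = 42; d = 3; cross terms: (-22*-4 - 17*-1)=105, (17*3 - 32*-4)=179, (32*36 - 28*3)=1068, (28*13 - -3*36)=472, (-3*-1 - -22*13)=289; twice the area = |2113| = 2113; area = 2113/2; answer 2113/2

2113/2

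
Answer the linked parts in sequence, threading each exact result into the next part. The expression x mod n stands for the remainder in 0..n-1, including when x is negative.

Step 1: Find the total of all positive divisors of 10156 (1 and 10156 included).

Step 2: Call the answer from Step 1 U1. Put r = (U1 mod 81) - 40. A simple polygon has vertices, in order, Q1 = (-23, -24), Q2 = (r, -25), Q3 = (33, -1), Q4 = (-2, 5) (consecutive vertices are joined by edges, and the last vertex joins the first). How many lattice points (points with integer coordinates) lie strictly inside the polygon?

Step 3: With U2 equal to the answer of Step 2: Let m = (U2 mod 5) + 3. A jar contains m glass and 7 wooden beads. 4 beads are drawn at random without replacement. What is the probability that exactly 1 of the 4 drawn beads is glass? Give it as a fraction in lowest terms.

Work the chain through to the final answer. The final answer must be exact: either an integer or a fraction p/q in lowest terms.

Step 1: 10156 = 2^2 * 2539; sigma = (1 + 2 + 4) * (1 + 2539) = 7 * 2540 = 17780; answer 17780
Step 2: U1 = 17780; r = 1; cross terms: (-23*-25 - 1*-24)=599, (1*-1 - 33*-25)=824, (33*5 - -2*-1)=163, (-2*-24 - -23*5)=163; twice the area = |1749| = 1749; area = 1749/2; boundary points = 1 + 8 + 1 + 1 = 11; strictly interior points = area - boundary/2 + 1 = 870; answer 870
Step 3: U2 = 870; m = 3; total draws C(10,4) = 210; favorable C(3,1)*C(7,3) = 105; P = 1/2; answer 1/2

1/2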